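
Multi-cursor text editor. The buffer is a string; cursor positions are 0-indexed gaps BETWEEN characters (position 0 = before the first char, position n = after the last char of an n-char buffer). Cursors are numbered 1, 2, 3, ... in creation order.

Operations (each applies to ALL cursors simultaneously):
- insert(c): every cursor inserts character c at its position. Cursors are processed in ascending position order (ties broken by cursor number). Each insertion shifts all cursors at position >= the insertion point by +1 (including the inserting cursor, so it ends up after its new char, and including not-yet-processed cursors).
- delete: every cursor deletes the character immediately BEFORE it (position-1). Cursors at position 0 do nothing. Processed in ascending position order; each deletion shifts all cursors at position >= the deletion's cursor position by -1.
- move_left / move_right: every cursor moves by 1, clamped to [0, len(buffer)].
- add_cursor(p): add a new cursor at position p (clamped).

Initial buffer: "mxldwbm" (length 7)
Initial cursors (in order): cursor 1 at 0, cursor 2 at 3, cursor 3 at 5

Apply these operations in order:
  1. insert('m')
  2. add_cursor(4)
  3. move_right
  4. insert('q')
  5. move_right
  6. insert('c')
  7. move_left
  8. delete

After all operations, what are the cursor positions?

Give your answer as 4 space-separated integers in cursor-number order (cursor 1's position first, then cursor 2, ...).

Answer: 3 9 13 7

Derivation:
After op 1 (insert('m')): buffer="mmxlmdwmbm" (len 10), cursors c1@1 c2@5 c3@8, authorship 1...2..3..
After op 2 (add_cursor(4)): buffer="mmxlmdwmbm" (len 10), cursors c1@1 c4@4 c2@5 c3@8, authorship 1...2..3..
After op 3 (move_right): buffer="mmxlmdwmbm" (len 10), cursors c1@2 c4@5 c2@6 c3@9, authorship 1...2..3..
After op 4 (insert('q')): buffer="mmqxlmqdqwmbqm" (len 14), cursors c1@3 c4@7 c2@9 c3@13, authorship 1.1..24.2.3.3.
After op 5 (move_right): buffer="mmqxlmqdqwmbqm" (len 14), cursors c1@4 c4@8 c2@10 c3@14, authorship 1.1..24.2.3.3.
After op 6 (insert('c')): buffer="mmqxclmqdcqwcmbqmc" (len 18), cursors c1@5 c4@10 c2@13 c3@18, authorship 1.1.1.24.42.23.3.3
After op 7 (move_left): buffer="mmqxclmqdcqwcmbqmc" (len 18), cursors c1@4 c4@9 c2@12 c3@17, authorship 1.1.1.24.42.23.3.3
After op 8 (delete): buffer="mmqclmqcqcmbqc" (len 14), cursors c1@3 c4@7 c2@9 c3@13, authorship 1.11.244223.33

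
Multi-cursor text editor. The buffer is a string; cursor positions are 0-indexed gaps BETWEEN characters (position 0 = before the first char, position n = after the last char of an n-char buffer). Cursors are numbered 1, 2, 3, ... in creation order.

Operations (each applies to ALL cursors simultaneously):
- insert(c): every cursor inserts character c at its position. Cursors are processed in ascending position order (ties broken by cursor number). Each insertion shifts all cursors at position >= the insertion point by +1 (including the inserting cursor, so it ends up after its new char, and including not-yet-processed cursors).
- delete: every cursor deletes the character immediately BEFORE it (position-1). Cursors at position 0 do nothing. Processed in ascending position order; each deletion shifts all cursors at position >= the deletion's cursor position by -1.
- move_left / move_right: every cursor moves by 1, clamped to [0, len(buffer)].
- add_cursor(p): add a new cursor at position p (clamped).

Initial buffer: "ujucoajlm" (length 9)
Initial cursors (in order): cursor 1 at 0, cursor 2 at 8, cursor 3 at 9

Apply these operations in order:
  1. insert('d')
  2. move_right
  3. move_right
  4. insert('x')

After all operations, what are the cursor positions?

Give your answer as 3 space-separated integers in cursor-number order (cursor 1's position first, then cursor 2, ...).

After op 1 (insert('d')): buffer="dujucoajldmd" (len 12), cursors c1@1 c2@10 c3@12, authorship 1........2.3
After op 2 (move_right): buffer="dujucoajldmd" (len 12), cursors c1@2 c2@11 c3@12, authorship 1........2.3
After op 3 (move_right): buffer="dujucoajldmd" (len 12), cursors c1@3 c2@12 c3@12, authorship 1........2.3
After op 4 (insert('x')): buffer="dujxucoajldmdxx" (len 15), cursors c1@4 c2@15 c3@15, authorship 1..1......2.323

Answer: 4 15 15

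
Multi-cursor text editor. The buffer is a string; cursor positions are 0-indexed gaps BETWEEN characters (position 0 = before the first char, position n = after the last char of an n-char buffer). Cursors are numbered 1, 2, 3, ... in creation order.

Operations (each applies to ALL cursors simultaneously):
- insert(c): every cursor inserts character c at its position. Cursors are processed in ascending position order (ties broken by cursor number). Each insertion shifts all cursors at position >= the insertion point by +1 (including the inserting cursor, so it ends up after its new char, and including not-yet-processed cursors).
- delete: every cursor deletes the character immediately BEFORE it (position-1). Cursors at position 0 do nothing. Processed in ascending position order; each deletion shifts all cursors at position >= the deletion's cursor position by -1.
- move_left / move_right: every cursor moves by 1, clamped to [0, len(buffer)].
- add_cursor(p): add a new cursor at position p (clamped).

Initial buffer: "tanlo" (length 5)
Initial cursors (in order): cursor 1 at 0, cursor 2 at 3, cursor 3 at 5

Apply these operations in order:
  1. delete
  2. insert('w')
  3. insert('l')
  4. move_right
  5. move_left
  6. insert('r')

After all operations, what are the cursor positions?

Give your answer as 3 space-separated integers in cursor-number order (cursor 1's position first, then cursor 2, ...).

After op 1 (delete): buffer="tal" (len 3), cursors c1@0 c2@2 c3@3, authorship ...
After op 2 (insert('w')): buffer="wtawlw" (len 6), cursors c1@1 c2@4 c3@6, authorship 1..2.3
After op 3 (insert('l')): buffer="wltawllwl" (len 9), cursors c1@2 c2@6 c3@9, authorship 11..22.33
After op 4 (move_right): buffer="wltawllwl" (len 9), cursors c1@3 c2@7 c3@9, authorship 11..22.33
After op 5 (move_left): buffer="wltawllwl" (len 9), cursors c1@2 c2@6 c3@8, authorship 11..22.33
After op 6 (insert('r')): buffer="wlrtawlrlwrl" (len 12), cursors c1@3 c2@8 c3@11, authorship 111..222.333

Answer: 3 8 11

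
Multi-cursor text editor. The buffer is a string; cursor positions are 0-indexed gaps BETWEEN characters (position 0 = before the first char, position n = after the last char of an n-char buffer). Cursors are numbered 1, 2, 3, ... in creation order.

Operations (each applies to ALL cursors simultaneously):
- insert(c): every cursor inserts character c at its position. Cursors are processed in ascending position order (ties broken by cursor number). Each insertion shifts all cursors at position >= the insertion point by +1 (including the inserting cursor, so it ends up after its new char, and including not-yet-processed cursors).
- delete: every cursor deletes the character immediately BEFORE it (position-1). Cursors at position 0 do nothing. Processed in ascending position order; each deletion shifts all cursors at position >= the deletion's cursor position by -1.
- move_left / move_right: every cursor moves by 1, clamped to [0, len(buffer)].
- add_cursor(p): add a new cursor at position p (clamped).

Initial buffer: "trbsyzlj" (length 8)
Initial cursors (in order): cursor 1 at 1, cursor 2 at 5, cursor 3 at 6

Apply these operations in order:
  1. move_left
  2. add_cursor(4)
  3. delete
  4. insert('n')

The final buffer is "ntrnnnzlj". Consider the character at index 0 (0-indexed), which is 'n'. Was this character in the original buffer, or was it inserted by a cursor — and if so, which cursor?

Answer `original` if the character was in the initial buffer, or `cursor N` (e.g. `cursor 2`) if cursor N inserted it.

Answer: cursor 1

Derivation:
After op 1 (move_left): buffer="trbsyzlj" (len 8), cursors c1@0 c2@4 c3@5, authorship ........
After op 2 (add_cursor(4)): buffer="trbsyzlj" (len 8), cursors c1@0 c2@4 c4@4 c3@5, authorship ........
After op 3 (delete): buffer="trzlj" (len 5), cursors c1@0 c2@2 c3@2 c4@2, authorship .....
After op 4 (insert('n')): buffer="ntrnnnzlj" (len 9), cursors c1@1 c2@6 c3@6 c4@6, authorship 1..234...
Authorship (.=original, N=cursor N): 1 . . 2 3 4 . . .
Index 0: author = 1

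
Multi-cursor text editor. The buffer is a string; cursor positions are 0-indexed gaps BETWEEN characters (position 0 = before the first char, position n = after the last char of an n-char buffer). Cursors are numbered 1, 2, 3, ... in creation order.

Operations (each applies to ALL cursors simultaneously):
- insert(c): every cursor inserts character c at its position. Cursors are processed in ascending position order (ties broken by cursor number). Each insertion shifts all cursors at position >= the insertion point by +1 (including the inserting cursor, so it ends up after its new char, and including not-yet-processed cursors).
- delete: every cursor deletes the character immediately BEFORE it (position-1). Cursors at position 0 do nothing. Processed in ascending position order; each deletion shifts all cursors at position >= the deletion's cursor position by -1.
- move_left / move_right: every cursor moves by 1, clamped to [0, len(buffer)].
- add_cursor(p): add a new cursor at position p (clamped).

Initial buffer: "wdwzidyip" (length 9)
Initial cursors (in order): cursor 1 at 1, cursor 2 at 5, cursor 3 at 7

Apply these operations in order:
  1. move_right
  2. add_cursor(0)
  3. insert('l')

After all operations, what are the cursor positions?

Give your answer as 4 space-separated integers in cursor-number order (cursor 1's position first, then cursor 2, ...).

After op 1 (move_right): buffer="wdwzidyip" (len 9), cursors c1@2 c2@6 c3@8, authorship .........
After op 2 (add_cursor(0)): buffer="wdwzidyip" (len 9), cursors c4@0 c1@2 c2@6 c3@8, authorship .........
After op 3 (insert('l')): buffer="lwdlwzidlyilp" (len 13), cursors c4@1 c1@4 c2@9 c3@12, authorship 4..1....2..3.

Answer: 4 9 12 1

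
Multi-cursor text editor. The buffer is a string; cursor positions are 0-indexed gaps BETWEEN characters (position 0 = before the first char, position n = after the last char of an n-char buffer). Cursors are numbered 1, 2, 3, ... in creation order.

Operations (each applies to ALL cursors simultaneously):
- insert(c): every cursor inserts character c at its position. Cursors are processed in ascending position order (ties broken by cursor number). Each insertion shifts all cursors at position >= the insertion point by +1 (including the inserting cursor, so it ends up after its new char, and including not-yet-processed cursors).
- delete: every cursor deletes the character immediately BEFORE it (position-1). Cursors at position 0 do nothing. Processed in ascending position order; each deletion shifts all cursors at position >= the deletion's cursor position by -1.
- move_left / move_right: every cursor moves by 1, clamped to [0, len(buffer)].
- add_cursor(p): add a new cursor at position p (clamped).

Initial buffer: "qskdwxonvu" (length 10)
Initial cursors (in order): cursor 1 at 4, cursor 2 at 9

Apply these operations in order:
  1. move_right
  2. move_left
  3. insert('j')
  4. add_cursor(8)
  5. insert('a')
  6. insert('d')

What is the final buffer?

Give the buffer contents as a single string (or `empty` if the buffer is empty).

Answer: qskdjadwxoadnvjadu

Derivation:
After op 1 (move_right): buffer="qskdwxonvu" (len 10), cursors c1@5 c2@10, authorship ..........
After op 2 (move_left): buffer="qskdwxonvu" (len 10), cursors c1@4 c2@9, authorship ..........
After op 3 (insert('j')): buffer="qskdjwxonvju" (len 12), cursors c1@5 c2@11, authorship ....1.....2.
After op 4 (add_cursor(8)): buffer="qskdjwxonvju" (len 12), cursors c1@5 c3@8 c2@11, authorship ....1.....2.
After op 5 (insert('a')): buffer="qskdjawxoanvjau" (len 15), cursors c1@6 c3@10 c2@14, authorship ....11...3..22.
After op 6 (insert('d')): buffer="qskdjadwxoadnvjadu" (len 18), cursors c1@7 c3@12 c2@17, authorship ....111...33..222.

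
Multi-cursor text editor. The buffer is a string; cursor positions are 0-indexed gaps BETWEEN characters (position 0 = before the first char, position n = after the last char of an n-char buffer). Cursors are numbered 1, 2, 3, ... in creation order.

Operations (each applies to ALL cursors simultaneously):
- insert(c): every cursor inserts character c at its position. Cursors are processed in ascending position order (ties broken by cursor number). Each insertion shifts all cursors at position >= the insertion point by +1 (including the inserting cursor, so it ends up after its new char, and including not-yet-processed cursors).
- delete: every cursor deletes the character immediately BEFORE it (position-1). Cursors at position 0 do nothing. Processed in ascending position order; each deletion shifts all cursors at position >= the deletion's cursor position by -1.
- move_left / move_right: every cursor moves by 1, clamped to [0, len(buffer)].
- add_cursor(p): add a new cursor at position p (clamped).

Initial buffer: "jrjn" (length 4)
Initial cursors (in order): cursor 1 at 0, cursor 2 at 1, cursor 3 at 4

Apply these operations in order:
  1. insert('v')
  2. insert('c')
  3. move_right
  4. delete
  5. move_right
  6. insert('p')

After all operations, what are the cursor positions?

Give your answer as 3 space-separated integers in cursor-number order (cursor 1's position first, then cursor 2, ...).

Answer: 4 7 10

Derivation:
After op 1 (insert('v')): buffer="vjvrjnv" (len 7), cursors c1@1 c2@3 c3@7, authorship 1.2...3
After op 2 (insert('c')): buffer="vcjvcrjnvc" (len 10), cursors c1@2 c2@5 c3@10, authorship 11.22...33
After op 3 (move_right): buffer="vcjvcrjnvc" (len 10), cursors c1@3 c2@6 c3@10, authorship 11.22...33
After op 4 (delete): buffer="vcvcjnv" (len 7), cursors c1@2 c2@4 c3@7, authorship 1122..3
After op 5 (move_right): buffer="vcvcjnv" (len 7), cursors c1@3 c2@5 c3@7, authorship 1122..3
After op 6 (insert('p')): buffer="vcvpcjpnvp" (len 10), cursors c1@4 c2@7 c3@10, authorship 11212.2.33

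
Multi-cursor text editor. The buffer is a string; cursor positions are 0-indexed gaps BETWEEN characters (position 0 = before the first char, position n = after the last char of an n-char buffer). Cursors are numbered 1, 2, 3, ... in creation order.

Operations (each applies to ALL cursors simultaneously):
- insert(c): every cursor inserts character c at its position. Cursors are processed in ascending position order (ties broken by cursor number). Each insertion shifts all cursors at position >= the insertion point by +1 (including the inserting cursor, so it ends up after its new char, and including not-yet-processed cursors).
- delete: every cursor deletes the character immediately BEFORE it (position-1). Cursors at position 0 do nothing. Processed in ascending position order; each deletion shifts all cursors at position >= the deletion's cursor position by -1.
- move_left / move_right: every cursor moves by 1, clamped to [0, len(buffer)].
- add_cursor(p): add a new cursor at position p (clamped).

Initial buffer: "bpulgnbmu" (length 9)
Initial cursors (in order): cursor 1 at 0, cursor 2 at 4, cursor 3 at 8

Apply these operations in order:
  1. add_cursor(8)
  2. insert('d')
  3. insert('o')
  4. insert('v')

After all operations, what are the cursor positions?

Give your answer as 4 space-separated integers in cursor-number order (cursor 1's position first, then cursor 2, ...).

Answer: 3 10 20 20

Derivation:
After op 1 (add_cursor(8)): buffer="bpulgnbmu" (len 9), cursors c1@0 c2@4 c3@8 c4@8, authorship .........
After op 2 (insert('d')): buffer="dbpuldgnbmddu" (len 13), cursors c1@1 c2@6 c3@12 c4@12, authorship 1....2....34.
After op 3 (insert('o')): buffer="dobpuldognbmddoou" (len 17), cursors c1@2 c2@8 c3@16 c4@16, authorship 11....22....3434.
After op 4 (insert('v')): buffer="dovbpuldovgnbmddoovvu" (len 21), cursors c1@3 c2@10 c3@20 c4@20, authorship 111....222....343434.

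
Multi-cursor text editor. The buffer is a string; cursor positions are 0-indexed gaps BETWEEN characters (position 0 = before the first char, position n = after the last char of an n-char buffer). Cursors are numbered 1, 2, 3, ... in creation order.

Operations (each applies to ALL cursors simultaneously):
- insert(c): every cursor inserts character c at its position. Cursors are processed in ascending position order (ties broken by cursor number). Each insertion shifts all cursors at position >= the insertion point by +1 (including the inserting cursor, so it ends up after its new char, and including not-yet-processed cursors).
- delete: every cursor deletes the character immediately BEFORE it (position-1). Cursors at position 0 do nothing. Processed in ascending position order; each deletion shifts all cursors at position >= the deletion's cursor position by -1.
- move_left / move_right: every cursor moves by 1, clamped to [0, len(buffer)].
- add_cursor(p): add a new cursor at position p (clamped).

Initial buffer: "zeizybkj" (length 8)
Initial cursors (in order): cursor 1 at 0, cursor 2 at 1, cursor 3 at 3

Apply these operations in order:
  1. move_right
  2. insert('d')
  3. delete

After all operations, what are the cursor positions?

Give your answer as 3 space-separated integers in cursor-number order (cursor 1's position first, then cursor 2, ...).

After op 1 (move_right): buffer="zeizybkj" (len 8), cursors c1@1 c2@2 c3@4, authorship ........
After op 2 (insert('d')): buffer="zdedizdybkj" (len 11), cursors c1@2 c2@4 c3@7, authorship .1.2..3....
After op 3 (delete): buffer="zeizybkj" (len 8), cursors c1@1 c2@2 c3@4, authorship ........

Answer: 1 2 4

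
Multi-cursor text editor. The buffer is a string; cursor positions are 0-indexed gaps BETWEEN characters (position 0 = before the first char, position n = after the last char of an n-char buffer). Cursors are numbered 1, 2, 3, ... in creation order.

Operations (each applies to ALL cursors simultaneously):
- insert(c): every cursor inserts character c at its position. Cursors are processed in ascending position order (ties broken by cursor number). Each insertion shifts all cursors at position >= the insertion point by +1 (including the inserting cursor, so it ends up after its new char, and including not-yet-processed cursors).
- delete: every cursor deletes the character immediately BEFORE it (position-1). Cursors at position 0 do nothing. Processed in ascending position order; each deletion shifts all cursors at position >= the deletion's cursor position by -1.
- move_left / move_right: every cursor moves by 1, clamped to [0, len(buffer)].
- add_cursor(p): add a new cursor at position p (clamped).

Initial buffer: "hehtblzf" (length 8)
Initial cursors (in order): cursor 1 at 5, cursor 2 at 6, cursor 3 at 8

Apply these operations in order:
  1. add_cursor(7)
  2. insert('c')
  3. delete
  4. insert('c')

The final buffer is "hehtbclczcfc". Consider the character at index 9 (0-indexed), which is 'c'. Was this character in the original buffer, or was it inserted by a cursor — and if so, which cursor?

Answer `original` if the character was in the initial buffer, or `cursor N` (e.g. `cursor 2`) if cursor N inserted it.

Answer: cursor 4

Derivation:
After op 1 (add_cursor(7)): buffer="hehtblzf" (len 8), cursors c1@5 c2@6 c4@7 c3@8, authorship ........
After op 2 (insert('c')): buffer="hehtbclczcfc" (len 12), cursors c1@6 c2@8 c4@10 c3@12, authorship .....1.2.4.3
After op 3 (delete): buffer="hehtblzf" (len 8), cursors c1@5 c2@6 c4@7 c3@8, authorship ........
After op 4 (insert('c')): buffer="hehtbclczcfc" (len 12), cursors c1@6 c2@8 c4@10 c3@12, authorship .....1.2.4.3
Authorship (.=original, N=cursor N): . . . . . 1 . 2 . 4 . 3
Index 9: author = 4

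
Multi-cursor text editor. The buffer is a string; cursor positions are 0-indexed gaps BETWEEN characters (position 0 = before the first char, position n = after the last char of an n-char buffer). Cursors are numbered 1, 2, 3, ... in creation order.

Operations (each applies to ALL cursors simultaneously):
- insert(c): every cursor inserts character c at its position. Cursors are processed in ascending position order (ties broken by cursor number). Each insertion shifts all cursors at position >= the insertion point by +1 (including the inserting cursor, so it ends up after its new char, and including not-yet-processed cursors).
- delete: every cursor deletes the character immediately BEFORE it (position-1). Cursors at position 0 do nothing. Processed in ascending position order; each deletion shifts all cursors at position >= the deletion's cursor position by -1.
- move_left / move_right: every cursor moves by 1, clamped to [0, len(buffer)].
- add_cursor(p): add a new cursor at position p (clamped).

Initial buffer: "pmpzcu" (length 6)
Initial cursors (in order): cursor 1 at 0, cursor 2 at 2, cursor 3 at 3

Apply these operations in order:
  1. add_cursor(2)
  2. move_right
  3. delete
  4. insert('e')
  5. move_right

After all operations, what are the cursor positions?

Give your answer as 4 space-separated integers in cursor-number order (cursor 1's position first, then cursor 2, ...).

Answer: 5 5 5 5

Derivation:
After op 1 (add_cursor(2)): buffer="pmpzcu" (len 6), cursors c1@0 c2@2 c4@2 c3@3, authorship ......
After op 2 (move_right): buffer="pmpzcu" (len 6), cursors c1@1 c2@3 c4@3 c3@4, authorship ......
After op 3 (delete): buffer="cu" (len 2), cursors c1@0 c2@0 c3@0 c4@0, authorship ..
After op 4 (insert('e')): buffer="eeeecu" (len 6), cursors c1@4 c2@4 c3@4 c4@4, authorship 1234..
After op 5 (move_right): buffer="eeeecu" (len 6), cursors c1@5 c2@5 c3@5 c4@5, authorship 1234..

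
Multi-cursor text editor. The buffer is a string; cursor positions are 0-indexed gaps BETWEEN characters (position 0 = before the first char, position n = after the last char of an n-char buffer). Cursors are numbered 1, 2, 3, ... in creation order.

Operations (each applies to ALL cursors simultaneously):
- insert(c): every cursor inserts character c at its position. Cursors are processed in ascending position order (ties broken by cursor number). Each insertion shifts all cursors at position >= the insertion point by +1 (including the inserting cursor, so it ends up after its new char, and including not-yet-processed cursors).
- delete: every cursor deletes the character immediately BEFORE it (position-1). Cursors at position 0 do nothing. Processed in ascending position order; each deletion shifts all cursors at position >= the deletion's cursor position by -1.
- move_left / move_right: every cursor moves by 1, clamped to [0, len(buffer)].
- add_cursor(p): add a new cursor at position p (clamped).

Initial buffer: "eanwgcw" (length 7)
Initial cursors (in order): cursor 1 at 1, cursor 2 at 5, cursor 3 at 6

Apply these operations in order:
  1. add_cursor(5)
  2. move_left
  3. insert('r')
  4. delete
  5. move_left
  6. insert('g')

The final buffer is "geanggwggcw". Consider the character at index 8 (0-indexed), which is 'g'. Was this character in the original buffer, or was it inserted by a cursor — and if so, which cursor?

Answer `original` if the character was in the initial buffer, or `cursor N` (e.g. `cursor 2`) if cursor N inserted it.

Answer: original

Derivation:
After op 1 (add_cursor(5)): buffer="eanwgcw" (len 7), cursors c1@1 c2@5 c4@5 c3@6, authorship .......
After op 2 (move_left): buffer="eanwgcw" (len 7), cursors c1@0 c2@4 c4@4 c3@5, authorship .......
After op 3 (insert('r')): buffer="reanwrrgrcw" (len 11), cursors c1@1 c2@7 c4@7 c3@9, authorship 1....24.3..
After op 4 (delete): buffer="eanwgcw" (len 7), cursors c1@0 c2@4 c4@4 c3@5, authorship .......
After op 5 (move_left): buffer="eanwgcw" (len 7), cursors c1@0 c2@3 c4@3 c3@4, authorship .......
After op 6 (insert('g')): buffer="geanggwggcw" (len 11), cursors c1@1 c2@6 c4@6 c3@8, authorship 1...24.3...
Authorship (.=original, N=cursor N): 1 . . . 2 4 . 3 . . .
Index 8: author = original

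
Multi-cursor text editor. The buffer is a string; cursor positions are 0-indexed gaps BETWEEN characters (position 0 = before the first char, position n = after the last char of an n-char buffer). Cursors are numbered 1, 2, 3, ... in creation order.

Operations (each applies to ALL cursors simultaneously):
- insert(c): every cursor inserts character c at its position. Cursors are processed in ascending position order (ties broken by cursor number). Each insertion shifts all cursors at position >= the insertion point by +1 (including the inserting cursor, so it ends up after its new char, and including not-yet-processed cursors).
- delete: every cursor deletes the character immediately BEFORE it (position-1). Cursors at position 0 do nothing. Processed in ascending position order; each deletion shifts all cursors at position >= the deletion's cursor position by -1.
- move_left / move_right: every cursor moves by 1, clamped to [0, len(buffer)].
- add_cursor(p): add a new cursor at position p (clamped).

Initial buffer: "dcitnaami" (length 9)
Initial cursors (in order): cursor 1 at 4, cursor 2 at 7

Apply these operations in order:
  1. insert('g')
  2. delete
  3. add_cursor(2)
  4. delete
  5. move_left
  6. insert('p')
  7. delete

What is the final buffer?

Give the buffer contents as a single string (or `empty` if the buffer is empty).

After op 1 (insert('g')): buffer="dcitgnaagmi" (len 11), cursors c1@5 c2@9, authorship ....1...2..
After op 2 (delete): buffer="dcitnaami" (len 9), cursors c1@4 c2@7, authorship .........
After op 3 (add_cursor(2)): buffer="dcitnaami" (len 9), cursors c3@2 c1@4 c2@7, authorship .........
After op 4 (delete): buffer="dinami" (len 6), cursors c3@1 c1@2 c2@4, authorship ......
After op 5 (move_left): buffer="dinami" (len 6), cursors c3@0 c1@1 c2@3, authorship ......
After op 6 (insert('p')): buffer="pdpinpami" (len 9), cursors c3@1 c1@3 c2@6, authorship 3.1..2...
After op 7 (delete): buffer="dinami" (len 6), cursors c3@0 c1@1 c2@3, authorship ......

Answer: dinami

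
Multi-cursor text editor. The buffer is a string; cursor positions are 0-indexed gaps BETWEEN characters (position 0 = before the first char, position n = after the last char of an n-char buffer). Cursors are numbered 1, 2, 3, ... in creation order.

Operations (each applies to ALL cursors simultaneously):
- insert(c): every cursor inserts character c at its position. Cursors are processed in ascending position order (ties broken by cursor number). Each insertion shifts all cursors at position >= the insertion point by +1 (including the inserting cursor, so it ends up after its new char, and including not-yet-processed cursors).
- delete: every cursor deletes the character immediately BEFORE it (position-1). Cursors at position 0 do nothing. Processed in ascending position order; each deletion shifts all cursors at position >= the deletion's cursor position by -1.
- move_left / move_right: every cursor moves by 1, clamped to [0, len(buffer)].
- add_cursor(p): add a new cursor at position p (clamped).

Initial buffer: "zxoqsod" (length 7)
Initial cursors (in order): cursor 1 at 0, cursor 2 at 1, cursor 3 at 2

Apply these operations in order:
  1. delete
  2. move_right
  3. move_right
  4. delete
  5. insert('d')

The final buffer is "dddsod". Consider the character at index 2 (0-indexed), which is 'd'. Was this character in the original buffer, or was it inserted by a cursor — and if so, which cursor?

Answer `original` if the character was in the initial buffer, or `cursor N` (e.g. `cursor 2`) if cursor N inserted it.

Answer: cursor 3

Derivation:
After op 1 (delete): buffer="oqsod" (len 5), cursors c1@0 c2@0 c3@0, authorship .....
After op 2 (move_right): buffer="oqsod" (len 5), cursors c1@1 c2@1 c3@1, authorship .....
After op 3 (move_right): buffer="oqsod" (len 5), cursors c1@2 c2@2 c3@2, authorship .....
After op 4 (delete): buffer="sod" (len 3), cursors c1@0 c2@0 c3@0, authorship ...
After op 5 (insert('d')): buffer="dddsod" (len 6), cursors c1@3 c2@3 c3@3, authorship 123...
Authorship (.=original, N=cursor N): 1 2 3 . . .
Index 2: author = 3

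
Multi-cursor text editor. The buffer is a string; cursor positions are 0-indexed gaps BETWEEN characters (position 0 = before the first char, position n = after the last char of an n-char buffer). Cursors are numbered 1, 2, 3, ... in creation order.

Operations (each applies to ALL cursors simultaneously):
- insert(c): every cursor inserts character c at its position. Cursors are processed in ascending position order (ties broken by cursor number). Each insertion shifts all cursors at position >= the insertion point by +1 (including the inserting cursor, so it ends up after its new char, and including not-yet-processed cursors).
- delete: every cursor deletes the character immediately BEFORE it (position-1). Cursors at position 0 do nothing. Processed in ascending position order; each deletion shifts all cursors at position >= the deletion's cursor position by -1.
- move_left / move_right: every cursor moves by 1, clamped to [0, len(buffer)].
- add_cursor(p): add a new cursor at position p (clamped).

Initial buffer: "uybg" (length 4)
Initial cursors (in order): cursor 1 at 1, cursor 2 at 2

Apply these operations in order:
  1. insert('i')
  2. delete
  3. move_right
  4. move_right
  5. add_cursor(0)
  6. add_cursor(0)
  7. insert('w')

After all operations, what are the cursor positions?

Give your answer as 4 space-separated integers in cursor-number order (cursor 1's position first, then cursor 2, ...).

After op 1 (insert('i')): buffer="uiyibg" (len 6), cursors c1@2 c2@4, authorship .1.2..
After op 2 (delete): buffer="uybg" (len 4), cursors c1@1 c2@2, authorship ....
After op 3 (move_right): buffer="uybg" (len 4), cursors c1@2 c2@3, authorship ....
After op 4 (move_right): buffer="uybg" (len 4), cursors c1@3 c2@4, authorship ....
After op 5 (add_cursor(0)): buffer="uybg" (len 4), cursors c3@0 c1@3 c2@4, authorship ....
After op 6 (add_cursor(0)): buffer="uybg" (len 4), cursors c3@0 c4@0 c1@3 c2@4, authorship ....
After op 7 (insert('w')): buffer="wwuybwgw" (len 8), cursors c3@2 c4@2 c1@6 c2@8, authorship 34...1.2

Answer: 6 8 2 2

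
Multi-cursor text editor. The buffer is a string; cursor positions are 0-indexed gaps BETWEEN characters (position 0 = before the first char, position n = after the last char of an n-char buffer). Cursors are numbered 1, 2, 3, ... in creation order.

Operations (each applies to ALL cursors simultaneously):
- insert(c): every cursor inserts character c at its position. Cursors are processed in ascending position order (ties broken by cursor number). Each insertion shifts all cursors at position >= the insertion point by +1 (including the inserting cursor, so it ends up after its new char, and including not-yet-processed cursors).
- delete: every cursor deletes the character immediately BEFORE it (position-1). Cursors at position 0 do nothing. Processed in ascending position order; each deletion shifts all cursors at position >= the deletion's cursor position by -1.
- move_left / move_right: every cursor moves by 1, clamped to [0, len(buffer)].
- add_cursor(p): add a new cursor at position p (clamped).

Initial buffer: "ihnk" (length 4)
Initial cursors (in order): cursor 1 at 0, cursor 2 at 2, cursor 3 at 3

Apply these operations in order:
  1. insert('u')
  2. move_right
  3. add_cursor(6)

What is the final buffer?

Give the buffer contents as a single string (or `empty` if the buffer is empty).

Answer: uihunuk

Derivation:
After op 1 (insert('u')): buffer="uihunuk" (len 7), cursors c1@1 c2@4 c3@6, authorship 1..2.3.
After op 2 (move_right): buffer="uihunuk" (len 7), cursors c1@2 c2@5 c3@7, authorship 1..2.3.
After op 3 (add_cursor(6)): buffer="uihunuk" (len 7), cursors c1@2 c2@5 c4@6 c3@7, authorship 1..2.3.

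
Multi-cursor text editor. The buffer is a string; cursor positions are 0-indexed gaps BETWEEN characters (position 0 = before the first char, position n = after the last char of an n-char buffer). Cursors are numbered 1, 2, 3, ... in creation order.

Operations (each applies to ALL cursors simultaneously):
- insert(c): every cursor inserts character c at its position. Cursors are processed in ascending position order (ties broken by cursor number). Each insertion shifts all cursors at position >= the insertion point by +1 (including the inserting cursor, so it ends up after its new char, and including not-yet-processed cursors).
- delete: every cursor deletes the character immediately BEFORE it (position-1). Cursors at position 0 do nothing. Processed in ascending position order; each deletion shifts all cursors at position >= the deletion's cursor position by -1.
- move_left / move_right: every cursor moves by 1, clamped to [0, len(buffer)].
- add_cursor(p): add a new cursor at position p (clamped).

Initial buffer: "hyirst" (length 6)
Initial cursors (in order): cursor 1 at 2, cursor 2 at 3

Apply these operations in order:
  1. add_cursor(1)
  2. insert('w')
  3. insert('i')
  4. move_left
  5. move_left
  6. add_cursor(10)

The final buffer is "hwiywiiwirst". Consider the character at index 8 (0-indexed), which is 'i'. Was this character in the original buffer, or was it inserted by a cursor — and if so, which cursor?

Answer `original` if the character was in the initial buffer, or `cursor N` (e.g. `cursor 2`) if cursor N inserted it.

After op 1 (add_cursor(1)): buffer="hyirst" (len 6), cursors c3@1 c1@2 c2@3, authorship ......
After op 2 (insert('w')): buffer="hwywiwrst" (len 9), cursors c3@2 c1@4 c2@6, authorship .3.1.2...
After op 3 (insert('i')): buffer="hwiywiiwirst" (len 12), cursors c3@3 c1@6 c2@9, authorship .33.11.22...
After op 4 (move_left): buffer="hwiywiiwirst" (len 12), cursors c3@2 c1@5 c2@8, authorship .33.11.22...
After op 5 (move_left): buffer="hwiywiiwirst" (len 12), cursors c3@1 c1@4 c2@7, authorship .33.11.22...
After op 6 (add_cursor(10)): buffer="hwiywiiwirst" (len 12), cursors c3@1 c1@4 c2@7 c4@10, authorship .33.11.22...
Authorship (.=original, N=cursor N): . 3 3 . 1 1 . 2 2 . . .
Index 8: author = 2

Answer: cursor 2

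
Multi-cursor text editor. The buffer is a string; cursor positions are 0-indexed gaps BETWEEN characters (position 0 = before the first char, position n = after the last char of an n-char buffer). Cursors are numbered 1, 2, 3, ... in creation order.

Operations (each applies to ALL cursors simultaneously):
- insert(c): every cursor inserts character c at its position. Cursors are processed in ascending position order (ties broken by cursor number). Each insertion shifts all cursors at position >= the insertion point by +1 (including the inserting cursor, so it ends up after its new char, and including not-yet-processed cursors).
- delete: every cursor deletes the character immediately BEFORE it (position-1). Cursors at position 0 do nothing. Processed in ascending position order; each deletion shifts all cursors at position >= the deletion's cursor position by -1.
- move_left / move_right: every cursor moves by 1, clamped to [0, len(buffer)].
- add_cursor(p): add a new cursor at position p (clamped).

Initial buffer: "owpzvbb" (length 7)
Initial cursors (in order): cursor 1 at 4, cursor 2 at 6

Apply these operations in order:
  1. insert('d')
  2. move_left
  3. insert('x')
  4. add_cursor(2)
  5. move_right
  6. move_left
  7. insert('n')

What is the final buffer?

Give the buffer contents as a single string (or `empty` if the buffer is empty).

After op 1 (insert('d')): buffer="owpzdvbdb" (len 9), cursors c1@5 c2@8, authorship ....1..2.
After op 2 (move_left): buffer="owpzdvbdb" (len 9), cursors c1@4 c2@7, authorship ....1..2.
After op 3 (insert('x')): buffer="owpzxdvbxdb" (len 11), cursors c1@5 c2@9, authorship ....11..22.
After op 4 (add_cursor(2)): buffer="owpzxdvbxdb" (len 11), cursors c3@2 c1@5 c2@9, authorship ....11..22.
After op 5 (move_right): buffer="owpzxdvbxdb" (len 11), cursors c3@3 c1@6 c2@10, authorship ....11..22.
After op 6 (move_left): buffer="owpzxdvbxdb" (len 11), cursors c3@2 c1@5 c2@9, authorship ....11..22.
After op 7 (insert('n')): buffer="ownpzxndvbxndb" (len 14), cursors c3@3 c1@7 c2@12, authorship ..3..111..222.

Answer: ownpzxndvbxndb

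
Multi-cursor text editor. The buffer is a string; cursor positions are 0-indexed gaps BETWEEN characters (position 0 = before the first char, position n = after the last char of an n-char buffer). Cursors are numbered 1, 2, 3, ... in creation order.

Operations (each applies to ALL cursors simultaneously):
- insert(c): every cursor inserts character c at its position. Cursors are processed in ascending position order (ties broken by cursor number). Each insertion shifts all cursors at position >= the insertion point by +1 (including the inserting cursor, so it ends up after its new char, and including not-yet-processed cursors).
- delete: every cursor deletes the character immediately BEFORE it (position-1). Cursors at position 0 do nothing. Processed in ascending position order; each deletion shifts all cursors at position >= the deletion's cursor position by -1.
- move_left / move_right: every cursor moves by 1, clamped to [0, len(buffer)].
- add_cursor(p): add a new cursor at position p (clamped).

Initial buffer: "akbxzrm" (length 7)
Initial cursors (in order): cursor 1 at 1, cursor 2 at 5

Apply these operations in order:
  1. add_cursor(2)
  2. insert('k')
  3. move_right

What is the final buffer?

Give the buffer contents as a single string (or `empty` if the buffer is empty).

Answer: akkkbxzkrm

Derivation:
After op 1 (add_cursor(2)): buffer="akbxzrm" (len 7), cursors c1@1 c3@2 c2@5, authorship .......
After op 2 (insert('k')): buffer="akkkbxzkrm" (len 10), cursors c1@2 c3@4 c2@8, authorship .1.3...2..
After op 3 (move_right): buffer="akkkbxzkrm" (len 10), cursors c1@3 c3@5 c2@9, authorship .1.3...2..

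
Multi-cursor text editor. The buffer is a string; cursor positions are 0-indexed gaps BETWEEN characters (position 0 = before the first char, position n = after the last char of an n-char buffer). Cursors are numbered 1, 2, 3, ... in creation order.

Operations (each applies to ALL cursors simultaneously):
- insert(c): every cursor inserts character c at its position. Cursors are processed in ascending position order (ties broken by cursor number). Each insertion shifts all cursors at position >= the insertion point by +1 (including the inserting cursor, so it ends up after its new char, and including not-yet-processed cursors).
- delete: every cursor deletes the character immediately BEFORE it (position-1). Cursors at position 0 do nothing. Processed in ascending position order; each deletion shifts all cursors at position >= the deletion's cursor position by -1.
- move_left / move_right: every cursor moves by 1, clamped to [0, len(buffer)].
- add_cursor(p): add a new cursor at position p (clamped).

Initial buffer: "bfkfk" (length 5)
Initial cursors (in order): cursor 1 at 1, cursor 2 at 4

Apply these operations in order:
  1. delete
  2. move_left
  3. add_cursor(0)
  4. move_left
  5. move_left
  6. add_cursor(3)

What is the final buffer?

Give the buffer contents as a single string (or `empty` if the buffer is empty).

Answer: fkk

Derivation:
After op 1 (delete): buffer="fkk" (len 3), cursors c1@0 c2@2, authorship ...
After op 2 (move_left): buffer="fkk" (len 3), cursors c1@0 c2@1, authorship ...
After op 3 (add_cursor(0)): buffer="fkk" (len 3), cursors c1@0 c3@0 c2@1, authorship ...
After op 4 (move_left): buffer="fkk" (len 3), cursors c1@0 c2@0 c3@0, authorship ...
After op 5 (move_left): buffer="fkk" (len 3), cursors c1@0 c2@0 c3@0, authorship ...
After op 6 (add_cursor(3)): buffer="fkk" (len 3), cursors c1@0 c2@0 c3@0 c4@3, authorship ...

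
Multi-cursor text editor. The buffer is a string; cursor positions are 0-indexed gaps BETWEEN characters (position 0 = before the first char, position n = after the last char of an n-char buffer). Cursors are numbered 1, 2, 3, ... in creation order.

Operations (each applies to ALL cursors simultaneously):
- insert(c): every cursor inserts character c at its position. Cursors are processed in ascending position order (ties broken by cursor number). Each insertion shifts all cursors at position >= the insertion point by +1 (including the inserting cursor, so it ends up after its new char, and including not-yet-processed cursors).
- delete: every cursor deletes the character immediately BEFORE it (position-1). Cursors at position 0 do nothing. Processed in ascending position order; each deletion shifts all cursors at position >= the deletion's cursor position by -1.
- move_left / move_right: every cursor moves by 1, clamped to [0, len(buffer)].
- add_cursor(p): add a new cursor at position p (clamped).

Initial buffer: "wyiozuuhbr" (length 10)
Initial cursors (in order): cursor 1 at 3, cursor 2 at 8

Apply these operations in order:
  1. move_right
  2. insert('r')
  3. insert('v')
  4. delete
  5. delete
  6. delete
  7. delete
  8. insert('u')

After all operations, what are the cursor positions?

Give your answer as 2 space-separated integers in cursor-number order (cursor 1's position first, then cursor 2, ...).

After op 1 (move_right): buffer="wyiozuuhbr" (len 10), cursors c1@4 c2@9, authorship ..........
After op 2 (insert('r')): buffer="wyiorzuuhbrr" (len 12), cursors c1@5 c2@11, authorship ....1.....2.
After op 3 (insert('v')): buffer="wyiorvzuuhbrvr" (len 14), cursors c1@6 c2@13, authorship ....11.....22.
After op 4 (delete): buffer="wyiorzuuhbrr" (len 12), cursors c1@5 c2@11, authorship ....1.....2.
After op 5 (delete): buffer="wyiozuuhbr" (len 10), cursors c1@4 c2@9, authorship ..........
After op 6 (delete): buffer="wyizuuhr" (len 8), cursors c1@3 c2@7, authorship ........
After op 7 (delete): buffer="wyzuur" (len 6), cursors c1@2 c2@5, authorship ......
After op 8 (insert('u')): buffer="wyuzuuur" (len 8), cursors c1@3 c2@7, authorship ..1...2.

Answer: 3 7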